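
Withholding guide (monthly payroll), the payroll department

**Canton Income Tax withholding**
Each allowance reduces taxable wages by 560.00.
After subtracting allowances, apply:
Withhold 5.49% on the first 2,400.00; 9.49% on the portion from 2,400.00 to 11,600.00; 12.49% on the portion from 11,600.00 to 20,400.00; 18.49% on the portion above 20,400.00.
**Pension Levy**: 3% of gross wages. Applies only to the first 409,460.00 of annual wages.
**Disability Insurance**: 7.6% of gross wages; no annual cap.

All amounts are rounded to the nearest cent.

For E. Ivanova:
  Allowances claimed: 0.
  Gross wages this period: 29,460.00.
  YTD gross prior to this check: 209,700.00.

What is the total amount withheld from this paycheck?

Canton Income Tax: taxable = 29,460.00
  2,103.96 + 18.49% × (29,460.00 − 20,400.00) = 2,103.96 + 18.49% × 9,060.00 = 3,779.15
Pension Levy: 3% × 29,460.00 = 883.80
Disability Insurance: 7.6% × 29,460.00 = 2,238.96
Total: 3,779.15 + 883.80 + 2,238.96 = 6,901.91

6,901.91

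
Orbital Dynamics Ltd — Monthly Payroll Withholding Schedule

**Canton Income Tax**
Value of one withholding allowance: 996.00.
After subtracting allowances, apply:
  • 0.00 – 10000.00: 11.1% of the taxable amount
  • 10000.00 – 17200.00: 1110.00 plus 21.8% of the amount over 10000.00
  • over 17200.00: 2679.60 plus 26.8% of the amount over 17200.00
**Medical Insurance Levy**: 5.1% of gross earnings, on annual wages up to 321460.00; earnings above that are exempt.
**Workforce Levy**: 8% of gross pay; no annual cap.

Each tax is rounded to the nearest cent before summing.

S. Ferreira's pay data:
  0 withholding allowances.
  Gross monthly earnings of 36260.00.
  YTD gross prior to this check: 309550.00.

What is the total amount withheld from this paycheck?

11295.89

Canton Income Tax: taxable = 36260.00
  2679.60 + 26.8% × (36260.00 − 17200.00) = 2679.60 + 26.8% × 19060.00 = 7787.68
Medical Insurance Levy: cap 321460.00 − YTD 309550.00 = 11910.00 subject; 5.1% × 11910.00 = 607.41
Workforce Levy: 8% × 36260.00 = 2900.80
Total: 7787.68 + 607.41 + 2900.80 = 11295.89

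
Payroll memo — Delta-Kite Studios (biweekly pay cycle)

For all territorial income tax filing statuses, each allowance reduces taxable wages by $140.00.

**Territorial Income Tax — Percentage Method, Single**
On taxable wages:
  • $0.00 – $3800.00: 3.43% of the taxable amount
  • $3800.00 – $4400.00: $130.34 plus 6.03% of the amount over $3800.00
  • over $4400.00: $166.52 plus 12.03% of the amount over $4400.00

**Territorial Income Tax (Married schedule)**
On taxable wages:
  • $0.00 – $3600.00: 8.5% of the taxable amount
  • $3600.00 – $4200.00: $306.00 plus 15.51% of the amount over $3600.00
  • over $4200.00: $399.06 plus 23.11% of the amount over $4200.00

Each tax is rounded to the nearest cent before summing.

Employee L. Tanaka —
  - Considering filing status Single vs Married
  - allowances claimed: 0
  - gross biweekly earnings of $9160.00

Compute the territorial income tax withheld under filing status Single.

$739.15

Territorial Income Tax (Single): taxable = $9160.00
  $166.52 + 12.03% × ($9160.00 − $4400.00) = $166.52 + 12.03% × $4760.00 = $739.15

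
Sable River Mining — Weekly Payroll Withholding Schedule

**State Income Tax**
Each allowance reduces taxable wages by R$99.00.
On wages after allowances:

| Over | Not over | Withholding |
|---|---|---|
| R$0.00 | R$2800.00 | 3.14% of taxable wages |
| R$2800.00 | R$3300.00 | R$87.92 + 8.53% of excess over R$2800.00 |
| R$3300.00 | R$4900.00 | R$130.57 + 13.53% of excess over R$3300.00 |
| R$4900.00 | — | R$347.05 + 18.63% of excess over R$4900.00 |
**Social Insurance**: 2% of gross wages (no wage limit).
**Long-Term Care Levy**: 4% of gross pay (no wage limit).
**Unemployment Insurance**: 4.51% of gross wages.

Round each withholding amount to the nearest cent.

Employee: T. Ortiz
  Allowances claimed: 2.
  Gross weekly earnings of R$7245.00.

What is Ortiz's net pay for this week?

State Income Tax: taxable = R$7245.00 − 2×R$99.00 = R$7047.00
  R$347.05 + 18.63% × (R$7047.00 − R$4900.00) = R$347.05 + 18.63% × R$2147.00 = R$747.04
Social Insurance: 2% × R$7245.00 = R$144.90
Long-Term Care Levy: 4% × R$7245.00 = R$289.80
Unemployment Insurance: 4.51% × R$7245.00 = R$326.75
Total withheld: R$747.04 + R$144.90 + R$289.80 + R$326.75 = R$1508.49
Net pay: R$7245.00 − R$1508.49 = R$5736.51

R$5736.51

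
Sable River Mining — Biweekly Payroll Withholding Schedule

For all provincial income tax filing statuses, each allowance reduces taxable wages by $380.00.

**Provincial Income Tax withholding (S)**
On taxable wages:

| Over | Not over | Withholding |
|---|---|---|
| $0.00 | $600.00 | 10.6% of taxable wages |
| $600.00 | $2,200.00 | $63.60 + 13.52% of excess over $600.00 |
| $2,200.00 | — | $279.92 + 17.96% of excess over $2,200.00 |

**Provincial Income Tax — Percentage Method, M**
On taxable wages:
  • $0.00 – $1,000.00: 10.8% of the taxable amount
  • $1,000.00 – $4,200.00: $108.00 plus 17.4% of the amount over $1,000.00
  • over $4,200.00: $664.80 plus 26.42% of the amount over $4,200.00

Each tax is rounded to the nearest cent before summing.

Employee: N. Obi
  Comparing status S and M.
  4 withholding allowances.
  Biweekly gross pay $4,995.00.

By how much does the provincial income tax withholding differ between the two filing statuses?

Provincial Income Tax (S): taxable = $4,995.00 − 4×$380.00 = $3,475.00
  $279.92 + 17.96% × ($3,475.00 − $2,200.00) = $279.92 + 17.96% × $1,275.00 = $508.91
Provincial Income Tax (M): taxable = $4,995.00 − 4×$380.00 = $3,475.00
  $108.00 + 17.4% × ($3,475.00 − $1,000.00) = $108.00 + 17.4% × $2,475.00 = $538.65
Difference: |$508.91 − $538.65| = $29.74 (higher under M)

$29.74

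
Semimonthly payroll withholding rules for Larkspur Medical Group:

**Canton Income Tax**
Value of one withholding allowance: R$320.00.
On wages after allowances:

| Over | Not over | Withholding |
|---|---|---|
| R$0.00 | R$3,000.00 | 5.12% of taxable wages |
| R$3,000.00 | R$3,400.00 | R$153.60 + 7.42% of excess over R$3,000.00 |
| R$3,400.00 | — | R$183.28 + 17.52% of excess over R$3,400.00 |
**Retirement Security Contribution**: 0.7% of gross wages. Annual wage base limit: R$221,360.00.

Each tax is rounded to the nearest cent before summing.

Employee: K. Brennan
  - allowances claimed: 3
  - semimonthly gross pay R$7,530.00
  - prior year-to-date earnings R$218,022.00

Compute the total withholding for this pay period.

R$762.03

Canton Income Tax: taxable = R$7,530.00 − 3×R$320.00 = R$6,570.00
  R$183.28 + 17.52% × (R$6,570.00 − R$3,400.00) = R$183.28 + 17.52% × R$3,170.00 = R$738.66
Retirement Security Contribution: cap R$221,360.00 − YTD R$218,022.00 = R$3,338.00 subject; 0.7% × R$3,338.00 = R$23.37
Total: R$738.66 + R$23.37 = R$762.03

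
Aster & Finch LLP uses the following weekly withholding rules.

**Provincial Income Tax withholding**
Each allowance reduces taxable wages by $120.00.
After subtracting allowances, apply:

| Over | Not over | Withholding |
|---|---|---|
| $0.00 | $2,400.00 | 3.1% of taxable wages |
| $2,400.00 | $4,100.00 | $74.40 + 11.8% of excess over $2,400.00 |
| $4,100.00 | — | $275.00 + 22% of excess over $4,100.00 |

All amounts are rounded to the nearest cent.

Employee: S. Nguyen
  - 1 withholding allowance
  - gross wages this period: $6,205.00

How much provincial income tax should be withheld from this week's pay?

Provincial Income Tax: taxable = $6,205.00 − 1×$120.00 = $6,085.00
  $275.00 + 22% × ($6,085.00 − $4,100.00) = $275.00 + 22% × $1,985.00 = $711.70

$711.70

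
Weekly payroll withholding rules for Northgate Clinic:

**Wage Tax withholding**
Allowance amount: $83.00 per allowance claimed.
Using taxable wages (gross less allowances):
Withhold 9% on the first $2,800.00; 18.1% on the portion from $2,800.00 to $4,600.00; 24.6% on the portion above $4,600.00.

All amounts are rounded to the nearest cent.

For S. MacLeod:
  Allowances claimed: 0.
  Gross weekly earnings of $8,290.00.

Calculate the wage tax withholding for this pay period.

Wage Tax: taxable = $8,290.00
  $577.80 + 24.6% × ($8,290.00 − $4,600.00) = $577.80 + 24.6% × $3,690.00 = $1,485.54

$1,485.54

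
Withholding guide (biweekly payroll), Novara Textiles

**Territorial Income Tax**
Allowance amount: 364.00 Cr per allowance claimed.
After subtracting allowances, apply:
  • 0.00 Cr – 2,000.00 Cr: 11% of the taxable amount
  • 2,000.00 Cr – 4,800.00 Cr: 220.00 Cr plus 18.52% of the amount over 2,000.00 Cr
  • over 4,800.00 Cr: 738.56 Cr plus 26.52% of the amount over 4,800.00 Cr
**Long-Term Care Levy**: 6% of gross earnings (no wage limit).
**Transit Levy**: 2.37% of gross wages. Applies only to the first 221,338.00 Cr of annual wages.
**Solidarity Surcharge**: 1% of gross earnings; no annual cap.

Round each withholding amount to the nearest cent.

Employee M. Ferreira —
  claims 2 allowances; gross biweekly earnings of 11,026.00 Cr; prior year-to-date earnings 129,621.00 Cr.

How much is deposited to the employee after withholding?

Territorial Income Tax: taxable = 11,026.00 Cr − 2×364.00 Cr = 10,298.00 Cr
  738.56 Cr + 26.52% × (10,298.00 Cr − 4,800.00 Cr) = 738.56 Cr + 26.52% × 5,498.00 Cr = 2,196.63 Cr
Long-Term Care Levy: 6% × 11,026.00 Cr = 661.56 Cr
Transit Levy: 2.37% × 11,026.00 Cr = 261.32 Cr
Solidarity Surcharge: 1% × 11,026.00 Cr = 110.26 Cr
Total withheld: 2,196.63 Cr + 661.56 Cr + 261.32 Cr + 110.26 Cr = 3,229.77 Cr
Net pay: 11,026.00 Cr − 3,229.77 Cr = 7,796.23 Cr

7,796.23 Cr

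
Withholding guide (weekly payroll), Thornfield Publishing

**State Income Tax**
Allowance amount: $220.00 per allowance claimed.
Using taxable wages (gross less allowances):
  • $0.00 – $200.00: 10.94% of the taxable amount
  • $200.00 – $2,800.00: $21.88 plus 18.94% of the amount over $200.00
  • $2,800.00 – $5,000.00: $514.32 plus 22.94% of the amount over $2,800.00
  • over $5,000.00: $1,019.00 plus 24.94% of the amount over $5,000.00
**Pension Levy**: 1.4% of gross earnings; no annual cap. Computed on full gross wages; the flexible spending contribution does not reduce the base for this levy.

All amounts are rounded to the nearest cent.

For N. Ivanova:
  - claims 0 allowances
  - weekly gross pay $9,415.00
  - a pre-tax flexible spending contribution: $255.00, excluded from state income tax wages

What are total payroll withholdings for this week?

$2,188.31

State Income Tax: taxable = $9,415.00 − $255.00 = $9,160.00
  $1,019.00 + 24.94% × ($9,160.00 − $5,000.00) = $1,019.00 + 24.94% × $4,160.00 = $2,056.50
Pension Levy: 1.4% × $9,415.00 = $131.81
Total: $2,056.50 + $131.81 = $2,188.31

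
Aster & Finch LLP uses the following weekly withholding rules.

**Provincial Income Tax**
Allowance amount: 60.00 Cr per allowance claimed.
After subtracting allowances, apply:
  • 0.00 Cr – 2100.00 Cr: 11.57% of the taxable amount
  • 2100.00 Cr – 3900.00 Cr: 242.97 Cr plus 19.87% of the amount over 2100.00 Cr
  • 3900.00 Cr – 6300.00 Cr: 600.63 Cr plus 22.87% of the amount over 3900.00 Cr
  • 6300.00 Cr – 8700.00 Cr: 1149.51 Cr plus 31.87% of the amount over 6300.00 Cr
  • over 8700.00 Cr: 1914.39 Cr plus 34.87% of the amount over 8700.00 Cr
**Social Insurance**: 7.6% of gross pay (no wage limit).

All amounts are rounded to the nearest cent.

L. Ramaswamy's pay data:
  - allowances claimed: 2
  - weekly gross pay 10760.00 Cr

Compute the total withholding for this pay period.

Provincial Income Tax: taxable = 10760.00 Cr − 2×60.00 Cr = 10640.00 Cr
  1914.39 Cr + 34.87% × (10640.00 Cr − 8700.00 Cr) = 1914.39 Cr + 34.87% × 1940.00 Cr = 2590.87 Cr
Social Insurance: 7.6% × 10760.00 Cr = 817.76 Cr
Total: 2590.87 Cr + 817.76 Cr = 3408.63 Cr

3408.63 Cr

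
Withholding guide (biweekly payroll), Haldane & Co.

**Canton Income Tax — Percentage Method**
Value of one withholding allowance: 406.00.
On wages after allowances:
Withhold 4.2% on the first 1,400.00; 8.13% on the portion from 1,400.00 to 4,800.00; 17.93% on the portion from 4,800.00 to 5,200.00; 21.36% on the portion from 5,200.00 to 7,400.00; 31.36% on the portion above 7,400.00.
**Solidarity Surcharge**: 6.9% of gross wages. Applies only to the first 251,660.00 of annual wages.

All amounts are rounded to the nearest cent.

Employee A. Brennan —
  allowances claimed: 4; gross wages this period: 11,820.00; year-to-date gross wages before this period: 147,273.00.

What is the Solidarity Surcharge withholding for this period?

815.58

Solidarity Surcharge: 6.9% × 11,820.00 = 815.58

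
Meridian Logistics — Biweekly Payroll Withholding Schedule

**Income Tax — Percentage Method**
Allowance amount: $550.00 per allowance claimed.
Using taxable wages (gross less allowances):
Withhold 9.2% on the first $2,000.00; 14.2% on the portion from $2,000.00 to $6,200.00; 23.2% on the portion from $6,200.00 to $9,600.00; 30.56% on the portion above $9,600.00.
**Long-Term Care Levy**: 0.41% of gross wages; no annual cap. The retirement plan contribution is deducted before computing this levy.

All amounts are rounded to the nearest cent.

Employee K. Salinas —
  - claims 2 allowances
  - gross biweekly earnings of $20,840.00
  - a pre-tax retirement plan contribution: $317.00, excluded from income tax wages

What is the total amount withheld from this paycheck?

$4,655.25

Income Tax: taxable = $20,840.00 − $317.00 − 2×$550.00 = $19,423.00
  $1,569.20 + 30.56% × ($19,423.00 − $9,600.00) = $1,569.20 + 30.56% × $9,823.00 = $4,571.11
Long-Term Care Levy: 0.41% × $20,523.00 = $84.14
Total: $4,571.11 + $84.14 = $4,655.25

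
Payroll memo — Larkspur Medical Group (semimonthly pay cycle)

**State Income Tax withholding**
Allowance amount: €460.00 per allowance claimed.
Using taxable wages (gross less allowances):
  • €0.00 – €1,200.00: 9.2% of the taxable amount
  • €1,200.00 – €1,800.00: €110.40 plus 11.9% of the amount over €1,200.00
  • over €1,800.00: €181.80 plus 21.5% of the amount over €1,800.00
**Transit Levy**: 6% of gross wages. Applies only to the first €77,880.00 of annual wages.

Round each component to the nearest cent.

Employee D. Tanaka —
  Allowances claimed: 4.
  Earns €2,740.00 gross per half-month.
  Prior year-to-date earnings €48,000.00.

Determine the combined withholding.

State Income Tax: taxable = €2,740.00 − 4×€460.00 = €900.00
  9.2% × €900.00 = €82.80
Transit Levy: 6% × €2,740.00 = €164.40
Total: €82.80 + €164.40 = €247.20

€247.20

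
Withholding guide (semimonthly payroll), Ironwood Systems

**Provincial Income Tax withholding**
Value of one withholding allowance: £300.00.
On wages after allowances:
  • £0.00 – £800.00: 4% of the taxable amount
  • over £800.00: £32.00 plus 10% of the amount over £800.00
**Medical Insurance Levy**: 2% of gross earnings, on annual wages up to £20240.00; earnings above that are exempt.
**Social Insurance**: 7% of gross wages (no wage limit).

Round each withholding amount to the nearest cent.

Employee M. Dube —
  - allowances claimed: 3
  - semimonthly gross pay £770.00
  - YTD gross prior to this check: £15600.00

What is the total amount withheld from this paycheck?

Provincial Income Tax: taxable = £770.00 − 3×£300.00 = £-130.00
  Taxable ≤ 0 → £0.00
Medical Insurance Levy: 2% × £770.00 = £15.40
Social Insurance: 7% × £770.00 = £53.90
Total: £0.00 + £15.40 + £53.90 = £69.30

£69.30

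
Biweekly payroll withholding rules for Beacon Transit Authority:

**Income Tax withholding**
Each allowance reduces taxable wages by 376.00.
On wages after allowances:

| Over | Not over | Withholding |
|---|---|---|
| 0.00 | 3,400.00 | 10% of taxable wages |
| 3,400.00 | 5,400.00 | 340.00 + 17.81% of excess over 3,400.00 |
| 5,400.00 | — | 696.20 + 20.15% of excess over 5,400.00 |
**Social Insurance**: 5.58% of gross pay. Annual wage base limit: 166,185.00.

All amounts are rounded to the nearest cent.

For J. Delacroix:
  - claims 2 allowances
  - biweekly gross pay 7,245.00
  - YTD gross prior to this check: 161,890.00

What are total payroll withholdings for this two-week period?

Income Tax: taxable = 7,245.00 − 2×376.00 = 6,493.00
  696.20 + 20.15% × (6,493.00 − 5,400.00) = 696.20 + 20.15% × 1,093.00 = 916.44
Social Insurance: cap 166,185.00 − YTD 161,890.00 = 4,295.00 subject; 5.58% × 4,295.00 = 239.66
Total: 916.44 + 239.66 = 1,156.10

1,156.10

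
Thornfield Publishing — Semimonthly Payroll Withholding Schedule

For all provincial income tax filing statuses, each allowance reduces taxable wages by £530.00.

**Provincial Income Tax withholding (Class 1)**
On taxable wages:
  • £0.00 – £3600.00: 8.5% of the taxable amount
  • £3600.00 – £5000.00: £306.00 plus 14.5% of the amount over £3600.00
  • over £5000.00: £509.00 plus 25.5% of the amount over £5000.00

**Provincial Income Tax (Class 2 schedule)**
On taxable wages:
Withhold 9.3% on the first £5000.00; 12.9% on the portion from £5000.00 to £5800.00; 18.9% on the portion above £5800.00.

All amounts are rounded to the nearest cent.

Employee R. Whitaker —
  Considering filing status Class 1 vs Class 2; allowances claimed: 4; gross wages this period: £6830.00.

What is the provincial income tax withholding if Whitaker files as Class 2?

Provincial Income Tax (Class 2): taxable = £6830.00 − 4×£530.00 = £4710.00
  9.3% × £4710.00 = £438.03

£438.03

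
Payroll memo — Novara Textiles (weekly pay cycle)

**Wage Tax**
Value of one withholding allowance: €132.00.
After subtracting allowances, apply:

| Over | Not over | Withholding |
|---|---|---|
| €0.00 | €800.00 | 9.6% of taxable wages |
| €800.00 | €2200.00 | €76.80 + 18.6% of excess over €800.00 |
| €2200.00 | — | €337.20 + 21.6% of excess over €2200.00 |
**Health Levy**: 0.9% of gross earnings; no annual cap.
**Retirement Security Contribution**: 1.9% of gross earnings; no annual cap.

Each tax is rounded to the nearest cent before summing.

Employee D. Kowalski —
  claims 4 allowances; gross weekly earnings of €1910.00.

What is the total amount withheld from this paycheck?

€238.53

Wage Tax: taxable = €1910.00 − 4×€132.00 = €1382.00
  €76.80 + 18.6% × (€1382.00 − €800.00) = €76.80 + 18.6% × €582.00 = €185.05
Health Levy: 0.9% × €1910.00 = €17.19
Retirement Security Contribution: 1.9% × €1910.00 = €36.29
Total: €185.05 + €17.19 + €36.29 = €238.53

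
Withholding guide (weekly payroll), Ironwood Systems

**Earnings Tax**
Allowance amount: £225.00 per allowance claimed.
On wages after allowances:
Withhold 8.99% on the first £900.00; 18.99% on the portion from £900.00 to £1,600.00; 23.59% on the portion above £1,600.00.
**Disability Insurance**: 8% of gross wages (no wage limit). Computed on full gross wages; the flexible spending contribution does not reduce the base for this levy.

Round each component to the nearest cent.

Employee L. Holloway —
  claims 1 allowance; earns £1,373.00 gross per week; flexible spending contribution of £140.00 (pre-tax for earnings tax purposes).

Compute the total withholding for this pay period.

Earnings Tax: taxable = £1,373.00 − £140.00 − 1×£225.00 = £1,008.00
  £80.91 + 18.99% × (£1,008.00 − £900.00) = £80.91 + 18.99% × £108.00 = £101.42
Disability Insurance: 8% × £1,373.00 = £109.84
Total: £101.42 + £109.84 = £211.26

£211.26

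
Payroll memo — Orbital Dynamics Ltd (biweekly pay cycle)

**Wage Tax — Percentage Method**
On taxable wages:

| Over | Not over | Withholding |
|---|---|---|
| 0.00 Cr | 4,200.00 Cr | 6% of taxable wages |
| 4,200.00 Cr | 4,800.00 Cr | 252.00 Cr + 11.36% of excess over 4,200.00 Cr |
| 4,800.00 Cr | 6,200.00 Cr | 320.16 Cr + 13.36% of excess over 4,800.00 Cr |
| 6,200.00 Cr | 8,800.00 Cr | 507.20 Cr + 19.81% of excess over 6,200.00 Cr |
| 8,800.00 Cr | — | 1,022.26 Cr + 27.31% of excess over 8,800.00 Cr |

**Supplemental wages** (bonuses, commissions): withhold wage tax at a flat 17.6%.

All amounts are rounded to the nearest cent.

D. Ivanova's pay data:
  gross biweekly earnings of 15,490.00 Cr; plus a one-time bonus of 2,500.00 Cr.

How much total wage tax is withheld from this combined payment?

3,289.30 Cr

Wage Tax: taxable = 15,490.00 Cr
  1,022.26 Cr + 27.31% × (15,490.00 Cr − 8,800.00 Cr) = 1,022.26 Cr + 27.31% × 6,690.00 Cr = 2,849.30 Cr
Supplemental (17.6% flat on bonus): 17.6% × 2,500.00 Cr = 440.00 Cr
Total wage tax: 2,849.30 Cr + 440.00 Cr = 3,289.30 Cr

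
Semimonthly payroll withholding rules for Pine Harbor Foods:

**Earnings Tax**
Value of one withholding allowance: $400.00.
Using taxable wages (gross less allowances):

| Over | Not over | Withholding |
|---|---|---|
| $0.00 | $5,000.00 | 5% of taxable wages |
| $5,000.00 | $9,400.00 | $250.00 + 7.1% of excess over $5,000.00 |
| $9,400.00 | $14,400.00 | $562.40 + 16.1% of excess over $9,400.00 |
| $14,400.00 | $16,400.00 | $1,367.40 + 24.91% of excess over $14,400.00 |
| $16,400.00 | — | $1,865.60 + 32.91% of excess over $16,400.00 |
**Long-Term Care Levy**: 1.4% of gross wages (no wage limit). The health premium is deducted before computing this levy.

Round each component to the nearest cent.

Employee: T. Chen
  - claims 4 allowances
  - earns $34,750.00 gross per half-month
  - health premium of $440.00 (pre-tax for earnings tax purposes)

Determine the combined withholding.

Earnings Tax: taxable = $34,750.00 − $440.00 − 4×$400.00 = $32,710.00
  $1,865.60 + 32.91% × ($32,710.00 − $16,400.00) = $1,865.60 + 32.91% × $16,310.00 = $7,233.22
Long-Term Care Levy: 1.4% × $34,310.00 = $480.34
Total: $7,233.22 + $480.34 = $7,713.56

$7,713.56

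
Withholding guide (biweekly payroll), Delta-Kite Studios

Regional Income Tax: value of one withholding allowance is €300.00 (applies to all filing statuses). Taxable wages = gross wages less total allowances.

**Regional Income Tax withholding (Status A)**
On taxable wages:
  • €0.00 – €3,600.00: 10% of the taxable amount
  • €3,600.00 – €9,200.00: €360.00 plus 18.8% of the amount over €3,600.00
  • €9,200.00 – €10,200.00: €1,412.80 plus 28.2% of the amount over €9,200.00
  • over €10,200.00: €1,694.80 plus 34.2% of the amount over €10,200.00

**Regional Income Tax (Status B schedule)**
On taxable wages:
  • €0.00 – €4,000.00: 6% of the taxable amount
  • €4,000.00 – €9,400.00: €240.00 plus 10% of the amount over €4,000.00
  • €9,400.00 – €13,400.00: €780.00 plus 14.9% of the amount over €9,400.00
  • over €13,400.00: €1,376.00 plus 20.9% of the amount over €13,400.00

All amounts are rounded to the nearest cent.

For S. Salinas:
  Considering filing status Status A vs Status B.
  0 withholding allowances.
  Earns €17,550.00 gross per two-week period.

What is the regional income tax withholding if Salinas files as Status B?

€2,243.35

Regional Income Tax (Status B): taxable = €17,550.00
  €1,376.00 + 20.9% × (€17,550.00 − €13,400.00) = €1,376.00 + 20.9% × €4,150.00 = €2,243.35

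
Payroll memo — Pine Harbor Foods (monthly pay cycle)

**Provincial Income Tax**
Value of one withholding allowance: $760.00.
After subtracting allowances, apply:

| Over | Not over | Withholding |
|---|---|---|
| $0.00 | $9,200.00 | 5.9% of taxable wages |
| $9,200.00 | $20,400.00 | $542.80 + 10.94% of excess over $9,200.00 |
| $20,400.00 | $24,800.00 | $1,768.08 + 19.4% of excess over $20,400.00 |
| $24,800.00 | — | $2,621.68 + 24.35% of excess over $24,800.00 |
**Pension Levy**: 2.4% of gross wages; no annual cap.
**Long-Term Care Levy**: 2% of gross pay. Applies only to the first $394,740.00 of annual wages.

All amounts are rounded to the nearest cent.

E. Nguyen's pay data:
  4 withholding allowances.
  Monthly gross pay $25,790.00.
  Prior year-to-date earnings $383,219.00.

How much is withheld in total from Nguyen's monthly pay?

Provincial Income Tax: taxable = $25,790.00 − 4×$760.00 = $22,750.00
  $1,768.08 + 19.4% × ($22,750.00 − $20,400.00) = $1,768.08 + 19.4% × $2,350.00 = $2,223.98
Pension Levy: 2.4% × $25,790.00 = $618.96
Long-Term Care Levy: cap $394,740.00 − YTD $383,219.00 = $11,521.00 subject; 2% × $11,521.00 = $230.42
Total: $2,223.98 + $618.96 + $230.42 = $3,073.36

$3,073.36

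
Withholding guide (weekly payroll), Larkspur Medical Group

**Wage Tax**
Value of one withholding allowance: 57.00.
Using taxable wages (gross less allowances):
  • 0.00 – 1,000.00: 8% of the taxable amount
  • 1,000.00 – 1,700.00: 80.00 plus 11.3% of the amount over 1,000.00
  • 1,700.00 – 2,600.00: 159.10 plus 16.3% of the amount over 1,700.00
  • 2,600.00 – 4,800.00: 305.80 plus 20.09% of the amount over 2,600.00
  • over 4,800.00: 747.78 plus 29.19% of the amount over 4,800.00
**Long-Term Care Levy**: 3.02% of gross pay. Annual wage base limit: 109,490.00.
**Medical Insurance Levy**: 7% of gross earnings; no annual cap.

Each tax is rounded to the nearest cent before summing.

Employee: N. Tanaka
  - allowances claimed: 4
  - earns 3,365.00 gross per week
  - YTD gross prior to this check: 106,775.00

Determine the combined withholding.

731.22

Wage Tax: taxable = 3,365.00 − 4×57.00 = 3,137.00
  305.80 + 20.09% × (3,137.00 − 2,600.00) = 305.80 + 20.09% × 537.00 = 413.68
Long-Term Care Levy: cap 109,490.00 − YTD 106,775.00 = 2,715.00 subject; 3.02% × 2,715.00 = 81.99
Medical Insurance Levy: 7% × 3,365.00 = 235.55
Total: 413.68 + 81.99 + 235.55 = 731.22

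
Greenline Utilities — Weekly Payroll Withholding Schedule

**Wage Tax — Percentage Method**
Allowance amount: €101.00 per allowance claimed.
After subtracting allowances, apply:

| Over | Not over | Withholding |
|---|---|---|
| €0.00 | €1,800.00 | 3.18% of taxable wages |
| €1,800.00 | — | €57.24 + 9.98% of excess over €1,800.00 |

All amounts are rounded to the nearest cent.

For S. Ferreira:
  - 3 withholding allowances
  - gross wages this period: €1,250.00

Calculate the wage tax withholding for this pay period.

Wage Tax: taxable = €1,250.00 − 3×€101.00 = €947.00
  3.18% × €947.00 = €30.11

€30.11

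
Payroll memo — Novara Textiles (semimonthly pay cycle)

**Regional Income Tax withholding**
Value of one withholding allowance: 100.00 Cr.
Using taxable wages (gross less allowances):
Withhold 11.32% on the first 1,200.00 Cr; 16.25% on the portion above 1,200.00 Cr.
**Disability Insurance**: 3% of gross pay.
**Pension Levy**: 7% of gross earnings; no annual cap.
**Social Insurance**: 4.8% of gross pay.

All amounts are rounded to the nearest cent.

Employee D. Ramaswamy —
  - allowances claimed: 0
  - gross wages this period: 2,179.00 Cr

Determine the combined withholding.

617.42 Cr

Regional Income Tax: taxable = 2,179.00 Cr
  135.84 Cr + 16.25% × (2,179.00 Cr − 1,200.00 Cr) = 135.84 Cr + 16.25% × 979.00 Cr = 294.93 Cr
Disability Insurance: 3% × 2,179.00 Cr = 65.37 Cr
Pension Levy: 7% × 2,179.00 Cr = 152.53 Cr
Social Insurance: 4.8% × 2,179.00 Cr = 104.59 Cr
Total: 294.93 Cr + 65.37 Cr + 152.53 Cr + 104.59 Cr = 617.42 Cr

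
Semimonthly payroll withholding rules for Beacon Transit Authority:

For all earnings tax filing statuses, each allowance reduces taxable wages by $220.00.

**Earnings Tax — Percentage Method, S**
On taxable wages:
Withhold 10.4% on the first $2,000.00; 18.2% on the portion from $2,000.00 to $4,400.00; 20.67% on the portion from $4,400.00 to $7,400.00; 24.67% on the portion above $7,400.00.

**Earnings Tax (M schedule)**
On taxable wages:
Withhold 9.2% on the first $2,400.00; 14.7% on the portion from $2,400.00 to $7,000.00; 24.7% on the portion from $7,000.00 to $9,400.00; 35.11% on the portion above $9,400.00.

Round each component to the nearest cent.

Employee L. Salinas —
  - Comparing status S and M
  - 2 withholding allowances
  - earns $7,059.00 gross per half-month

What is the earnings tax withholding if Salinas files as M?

Earnings Tax (M): taxable = $7,059.00 − 2×$220.00 = $6,619.00
  $220.80 + 14.7% × ($6,619.00 − $2,400.00) = $220.80 + 14.7% × $4,219.00 = $840.99

$840.99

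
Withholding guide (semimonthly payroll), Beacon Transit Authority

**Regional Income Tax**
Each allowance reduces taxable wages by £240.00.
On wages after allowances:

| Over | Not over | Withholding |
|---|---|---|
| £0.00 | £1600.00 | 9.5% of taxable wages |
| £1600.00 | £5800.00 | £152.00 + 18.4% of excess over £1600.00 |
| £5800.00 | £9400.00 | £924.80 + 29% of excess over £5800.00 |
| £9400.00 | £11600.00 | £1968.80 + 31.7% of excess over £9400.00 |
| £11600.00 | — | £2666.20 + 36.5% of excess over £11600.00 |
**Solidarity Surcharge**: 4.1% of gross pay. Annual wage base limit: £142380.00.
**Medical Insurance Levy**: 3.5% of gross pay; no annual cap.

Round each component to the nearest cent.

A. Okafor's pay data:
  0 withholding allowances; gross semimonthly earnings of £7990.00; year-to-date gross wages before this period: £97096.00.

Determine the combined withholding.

£2167.14

Regional Income Tax: taxable = £7990.00
  £924.80 + 29% × (£7990.00 − £5800.00) = £924.80 + 29% × £2190.00 = £1559.90
Solidarity Surcharge: 4.1% × £7990.00 = £327.59
Medical Insurance Levy: 3.5% × £7990.00 = £279.65
Total: £1559.90 + £327.59 + £279.65 = £2167.14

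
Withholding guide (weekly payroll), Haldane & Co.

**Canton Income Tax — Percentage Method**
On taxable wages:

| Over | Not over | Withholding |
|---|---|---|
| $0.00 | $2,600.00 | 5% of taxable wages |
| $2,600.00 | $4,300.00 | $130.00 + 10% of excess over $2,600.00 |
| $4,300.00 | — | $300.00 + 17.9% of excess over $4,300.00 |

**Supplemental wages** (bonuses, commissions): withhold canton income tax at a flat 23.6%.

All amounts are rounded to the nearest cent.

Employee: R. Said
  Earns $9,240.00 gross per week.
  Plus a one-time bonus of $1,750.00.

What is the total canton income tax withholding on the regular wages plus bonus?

$1,597.26

Canton Income Tax: taxable = $9,240.00
  $300.00 + 17.9% × ($9,240.00 − $4,300.00) = $300.00 + 17.9% × $4,940.00 = $1,184.26
Supplemental (23.6% flat on bonus): 23.6% × $1,750.00 = $413.00
Total canton income tax: $1,184.26 + $413.00 = $1,597.26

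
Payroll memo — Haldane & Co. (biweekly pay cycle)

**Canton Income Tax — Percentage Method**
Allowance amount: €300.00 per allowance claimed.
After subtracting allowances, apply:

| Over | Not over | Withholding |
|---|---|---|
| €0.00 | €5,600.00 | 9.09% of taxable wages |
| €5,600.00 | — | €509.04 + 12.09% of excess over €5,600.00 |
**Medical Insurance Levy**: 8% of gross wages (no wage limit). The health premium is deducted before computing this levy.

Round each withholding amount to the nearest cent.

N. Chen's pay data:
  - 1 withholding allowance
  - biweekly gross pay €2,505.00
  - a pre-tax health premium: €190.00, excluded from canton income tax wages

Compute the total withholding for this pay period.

Canton Income Tax: taxable = €2,505.00 − €190.00 − 1×€300.00 = €2,015.00
  9.09% × €2,015.00 = €183.16
Medical Insurance Levy: 8% × €2,315.00 = €185.20
Total: €183.16 + €185.20 = €368.36

€368.36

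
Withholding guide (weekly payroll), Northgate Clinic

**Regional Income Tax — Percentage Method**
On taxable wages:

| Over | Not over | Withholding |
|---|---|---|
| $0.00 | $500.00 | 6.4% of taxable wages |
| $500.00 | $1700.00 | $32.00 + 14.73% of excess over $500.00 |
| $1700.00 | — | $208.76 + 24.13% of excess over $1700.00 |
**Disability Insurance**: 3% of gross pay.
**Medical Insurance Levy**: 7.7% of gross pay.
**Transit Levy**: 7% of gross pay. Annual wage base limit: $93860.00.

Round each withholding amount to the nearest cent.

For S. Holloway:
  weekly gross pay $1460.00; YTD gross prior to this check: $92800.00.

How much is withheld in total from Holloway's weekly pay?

Regional Income Tax: taxable = $1460.00
  $32.00 + 14.73% × ($1460.00 − $500.00) = $32.00 + 14.73% × $960.00 = $173.41
Disability Insurance: 3% × $1460.00 = $43.80
Medical Insurance Levy: 7.7% × $1460.00 = $112.42
Transit Levy: cap $93860.00 − YTD $92800.00 = $1060.00 subject; 7% × $1060.00 = $74.20
Total: $173.41 + $43.80 + $112.42 + $74.20 = $403.83

$403.83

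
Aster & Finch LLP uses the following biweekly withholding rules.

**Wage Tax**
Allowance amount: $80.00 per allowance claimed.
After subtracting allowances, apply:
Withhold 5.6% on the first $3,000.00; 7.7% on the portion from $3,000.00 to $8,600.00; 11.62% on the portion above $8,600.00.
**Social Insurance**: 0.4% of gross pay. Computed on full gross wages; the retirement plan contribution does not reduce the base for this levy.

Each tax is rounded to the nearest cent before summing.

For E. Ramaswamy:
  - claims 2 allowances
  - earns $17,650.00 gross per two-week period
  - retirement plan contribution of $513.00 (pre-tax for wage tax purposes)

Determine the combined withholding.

Wage Tax: taxable = $17,650.00 − $513.00 − 2×$80.00 = $16,977.00
  $599.20 + 11.62% × ($16,977.00 − $8,600.00) = $599.20 + 11.62% × $8,377.00 = $1,572.61
Social Insurance: 0.4% × $17,650.00 = $70.60
Total: $1,572.61 + $70.60 = $1,643.21

$1,643.21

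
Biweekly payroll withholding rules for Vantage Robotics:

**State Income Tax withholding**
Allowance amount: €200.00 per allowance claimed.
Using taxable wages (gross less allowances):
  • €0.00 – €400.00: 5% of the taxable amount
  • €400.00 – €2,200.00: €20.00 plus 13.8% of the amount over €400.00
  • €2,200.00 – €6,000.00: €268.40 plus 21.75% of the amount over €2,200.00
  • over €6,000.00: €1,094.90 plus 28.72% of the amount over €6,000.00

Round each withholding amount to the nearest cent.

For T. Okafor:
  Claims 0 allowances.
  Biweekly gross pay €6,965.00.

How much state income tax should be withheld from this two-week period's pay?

State Income Tax: taxable = €6,965.00
  €1,094.90 + 28.72% × (€6,965.00 − €6,000.00) = €1,094.90 + 28.72% × €965.00 = €1,372.05

€1,372.05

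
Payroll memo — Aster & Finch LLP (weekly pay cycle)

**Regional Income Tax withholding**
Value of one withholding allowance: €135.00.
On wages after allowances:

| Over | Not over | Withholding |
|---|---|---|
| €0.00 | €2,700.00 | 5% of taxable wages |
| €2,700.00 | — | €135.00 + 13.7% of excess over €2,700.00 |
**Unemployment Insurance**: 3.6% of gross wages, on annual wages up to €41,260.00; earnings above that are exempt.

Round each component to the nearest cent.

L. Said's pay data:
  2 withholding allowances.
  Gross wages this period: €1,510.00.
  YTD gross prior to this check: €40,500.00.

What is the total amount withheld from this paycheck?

€89.36

Regional Income Tax: taxable = €1,510.00 − 2×€135.00 = €1,240.00
  5% × €1,240.00 = €62.00
Unemployment Insurance: cap €41,260.00 − YTD €40,500.00 = €760.00 subject; 3.6% × €760.00 = €27.36
Total: €62.00 + €27.36 = €89.36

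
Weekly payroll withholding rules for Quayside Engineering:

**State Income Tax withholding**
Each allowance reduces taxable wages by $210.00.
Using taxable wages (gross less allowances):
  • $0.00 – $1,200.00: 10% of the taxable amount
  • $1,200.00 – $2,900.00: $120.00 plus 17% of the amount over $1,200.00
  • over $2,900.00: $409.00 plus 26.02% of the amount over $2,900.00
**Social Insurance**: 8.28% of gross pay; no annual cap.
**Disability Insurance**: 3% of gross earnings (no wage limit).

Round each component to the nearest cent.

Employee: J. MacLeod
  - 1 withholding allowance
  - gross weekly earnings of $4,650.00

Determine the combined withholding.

$1,334.23

State Income Tax: taxable = $4,650.00 − 1×$210.00 = $4,440.00
  $409.00 + 26.02% × ($4,440.00 − $2,900.00) = $409.00 + 26.02% × $1,540.00 = $809.71
Social Insurance: 8.28% × $4,650.00 = $385.02
Disability Insurance: 3% × $4,650.00 = $139.50
Total: $809.71 + $385.02 + $139.50 = $1,334.23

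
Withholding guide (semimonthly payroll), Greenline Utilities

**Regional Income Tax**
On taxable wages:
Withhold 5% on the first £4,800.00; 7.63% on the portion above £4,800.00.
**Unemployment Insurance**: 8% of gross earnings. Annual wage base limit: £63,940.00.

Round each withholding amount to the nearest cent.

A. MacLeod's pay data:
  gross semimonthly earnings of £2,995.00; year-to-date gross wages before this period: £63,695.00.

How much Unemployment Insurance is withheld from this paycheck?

£19.60

Unemployment Insurance: cap £63,940.00 − YTD £63,695.00 = £245.00 subject; 8% × £245.00 = £19.60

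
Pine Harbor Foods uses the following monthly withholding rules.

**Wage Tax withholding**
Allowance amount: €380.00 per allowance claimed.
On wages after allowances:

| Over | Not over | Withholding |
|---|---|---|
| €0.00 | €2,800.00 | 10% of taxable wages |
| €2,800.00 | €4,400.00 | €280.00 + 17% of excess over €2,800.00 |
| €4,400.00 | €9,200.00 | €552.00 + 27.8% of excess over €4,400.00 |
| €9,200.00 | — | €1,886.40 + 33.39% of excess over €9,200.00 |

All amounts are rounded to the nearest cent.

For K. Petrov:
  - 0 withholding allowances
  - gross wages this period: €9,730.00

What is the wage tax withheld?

€2,063.37

Wage Tax: taxable = €9,730.00
  €1,886.40 + 33.39% × (€9,730.00 − €9,200.00) = €1,886.40 + 33.39% × €530.00 = €2,063.37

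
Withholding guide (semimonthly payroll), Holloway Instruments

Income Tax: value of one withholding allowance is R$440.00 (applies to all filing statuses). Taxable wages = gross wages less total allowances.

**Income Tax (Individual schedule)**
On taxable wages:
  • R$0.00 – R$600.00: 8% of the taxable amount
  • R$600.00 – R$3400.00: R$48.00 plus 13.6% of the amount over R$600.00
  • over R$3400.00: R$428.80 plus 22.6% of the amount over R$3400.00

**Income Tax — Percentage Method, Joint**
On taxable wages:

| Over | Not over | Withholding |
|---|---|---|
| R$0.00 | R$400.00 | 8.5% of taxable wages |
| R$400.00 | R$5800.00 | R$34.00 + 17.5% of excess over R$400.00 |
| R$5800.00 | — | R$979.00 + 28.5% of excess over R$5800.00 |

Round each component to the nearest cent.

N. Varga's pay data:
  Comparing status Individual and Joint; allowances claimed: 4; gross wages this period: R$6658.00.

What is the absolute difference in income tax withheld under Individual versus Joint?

Income Tax (Individual): taxable = R$6658.00 − 4×R$440.00 = R$4898.00
  R$428.80 + 22.6% × (R$4898.00 − R$3400.00) = R$428.80 + 22.6% × R$1498.00 = R$767.35
Income Tax (Joint): taxable = R$6658.00 − 4×R$440.00 = R$4898.00
  R$34.00 + 17.5% × (R$4898.00 − R$400.00) = R$34.00 + 17.5% × R$4498.00 = R$821.15
Difference: |R$767.35 − R$821.15| = R$53.80 (higher under Joint)

R$53.80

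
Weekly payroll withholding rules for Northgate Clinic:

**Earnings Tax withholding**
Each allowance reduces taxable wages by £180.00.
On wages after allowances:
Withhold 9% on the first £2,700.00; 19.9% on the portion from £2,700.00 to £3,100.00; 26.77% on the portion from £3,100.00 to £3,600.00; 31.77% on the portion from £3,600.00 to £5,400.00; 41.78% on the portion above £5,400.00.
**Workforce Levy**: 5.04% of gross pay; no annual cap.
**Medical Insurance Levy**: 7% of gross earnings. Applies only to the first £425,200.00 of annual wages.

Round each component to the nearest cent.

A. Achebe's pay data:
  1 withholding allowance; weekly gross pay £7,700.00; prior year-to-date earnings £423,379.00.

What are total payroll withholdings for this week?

£2,429.60

Earnings Tax: taxable = £7,700.00 − 1×£180.00 = £7,520.00
  £1,028.31 + 41.78% × (£7,520.00 − £5,400.00) = £1,028.31 + 41.78% × £2,120.00 = £1,914.05
Workforce Levy: 5.04% × £7,700.00 = £388.08
Medical Insurance Levy: cap £425,200.00 − YTD £423,379.00 = £1,821.00 subject; 7% × £1,821.00 = £127.47
Total: £1,914.05 + £388.08 + £127.47 = £2,429.60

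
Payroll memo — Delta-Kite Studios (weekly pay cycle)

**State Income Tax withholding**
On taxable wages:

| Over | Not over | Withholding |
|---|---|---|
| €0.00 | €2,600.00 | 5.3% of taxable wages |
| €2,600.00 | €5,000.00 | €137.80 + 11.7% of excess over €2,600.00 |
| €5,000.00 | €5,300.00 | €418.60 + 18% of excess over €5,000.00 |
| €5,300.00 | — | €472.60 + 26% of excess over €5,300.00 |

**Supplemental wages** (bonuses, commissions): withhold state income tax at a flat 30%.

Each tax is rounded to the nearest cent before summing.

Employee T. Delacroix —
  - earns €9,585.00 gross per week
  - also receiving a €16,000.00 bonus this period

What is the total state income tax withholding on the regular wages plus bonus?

State Income Tax: taxable = €9,585.00
  €472.60 + 26% × (€9,585.00 − €5,300.00) = €472.60 + 26% × €4,285.00 = €1,586.70
Supplemental (30% flat on bonus): 30% × €16,000.00 = €4,800.00
Total state income tax: €1,586.70 + €4,800.00 = €6,386.70

€6,386.70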